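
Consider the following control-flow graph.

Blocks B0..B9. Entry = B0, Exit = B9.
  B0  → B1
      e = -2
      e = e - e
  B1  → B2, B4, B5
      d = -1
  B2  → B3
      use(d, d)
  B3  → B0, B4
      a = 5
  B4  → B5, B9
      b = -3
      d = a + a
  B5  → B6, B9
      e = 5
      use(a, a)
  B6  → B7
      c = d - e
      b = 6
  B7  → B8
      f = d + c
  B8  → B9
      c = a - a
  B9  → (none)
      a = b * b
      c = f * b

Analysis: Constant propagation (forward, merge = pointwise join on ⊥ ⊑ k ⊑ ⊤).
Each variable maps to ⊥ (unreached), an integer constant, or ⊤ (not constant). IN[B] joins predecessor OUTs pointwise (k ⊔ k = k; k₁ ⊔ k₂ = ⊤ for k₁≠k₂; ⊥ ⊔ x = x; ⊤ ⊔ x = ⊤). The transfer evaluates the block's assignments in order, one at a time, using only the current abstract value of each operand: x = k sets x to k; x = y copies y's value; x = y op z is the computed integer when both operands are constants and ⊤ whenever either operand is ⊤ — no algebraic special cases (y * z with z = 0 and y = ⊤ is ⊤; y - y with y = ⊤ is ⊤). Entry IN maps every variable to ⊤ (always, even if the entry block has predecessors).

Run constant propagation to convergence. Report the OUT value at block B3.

Answer: {a: 5, b: ⊤, c: ⊤, d: -1, e: 0, f: ⊤}

Working:
Converged values:
  B0:   IN=(all ⊤)   OUT={e:0; rest ⊤}
  B1:   IN={e:0; rest ⊤}   OUT={d:-1, e:0; rest ⊤}
  B2:   IN={d:-1, e:0; rest ⊤}   OUT={d:-1, e:0; rest ⊤}
  B3:   IN={d:-1, e:0; rest ⊤}   OUT={a:5, d:-1, e:0; rest ⊤}
  B4:   IN={d:-1, e:0; rest ⊤}   OUT={b:-3, e:0; rest ⊤}
  B5:   IN={e:0; rest ⊤}   OUT={e:5; rest ⊤}
  B6:   IN={e:5; rest ⊤}   OUT={b:6, e:5; rest ⊤}
  B7:   IN={b:6, e:5; rest ⊤}   OUT={b:6, e:5; rest ⊤}
  B8:   IN={b:6, e:5; rest ⊤}   OUT={b:6, e:5; rest ⊤}
  B9:   IN=(all ⊤)   OUT=(all ⊤)

Merge at B3: IN[B3] = OUT[B2] = {a: ⊤, b: ⊤, c: ⊤, d: -1, e: 0, f: ⊤}
Applying B3's transfer function to that IN value gives OUT[B3] (row B3 above).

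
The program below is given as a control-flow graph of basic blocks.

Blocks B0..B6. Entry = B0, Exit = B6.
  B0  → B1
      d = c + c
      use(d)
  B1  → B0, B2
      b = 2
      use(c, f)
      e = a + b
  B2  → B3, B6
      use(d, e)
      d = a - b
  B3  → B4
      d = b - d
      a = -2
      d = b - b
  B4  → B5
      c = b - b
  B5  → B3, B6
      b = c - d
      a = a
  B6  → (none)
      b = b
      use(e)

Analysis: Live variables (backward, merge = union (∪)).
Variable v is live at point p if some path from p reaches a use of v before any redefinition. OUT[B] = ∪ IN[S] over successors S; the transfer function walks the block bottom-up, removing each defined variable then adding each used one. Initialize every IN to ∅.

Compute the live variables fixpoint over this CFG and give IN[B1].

Answer: {a, c, d, f}

Working:
Converged values:
  B0:   IN={a, c, f}   OUT={a, c, d, f}
  B1:   IN={a, c, d, f}   OUT={a, b, c, d, e, f}
  B2:   IN={a, b, d, e}   OUT={b, d, e}
  B3:   IN={b, d, e}   OUT={a, b, d, e}
  B4:   IN={a, b, d, e}   OUT={a, c, d, e}
  B5:   IN={a, c, d, e}   OUT={b, d, e}
  B6:   IN={b, e}   OUT={}

Merge at B1: OUT[B1] = IN[B0] ⊔ IN[B2] = {a, b, c, d, e, f}
Applying B1's transfer function to that OUT value gives IN[B1] (row B1 above).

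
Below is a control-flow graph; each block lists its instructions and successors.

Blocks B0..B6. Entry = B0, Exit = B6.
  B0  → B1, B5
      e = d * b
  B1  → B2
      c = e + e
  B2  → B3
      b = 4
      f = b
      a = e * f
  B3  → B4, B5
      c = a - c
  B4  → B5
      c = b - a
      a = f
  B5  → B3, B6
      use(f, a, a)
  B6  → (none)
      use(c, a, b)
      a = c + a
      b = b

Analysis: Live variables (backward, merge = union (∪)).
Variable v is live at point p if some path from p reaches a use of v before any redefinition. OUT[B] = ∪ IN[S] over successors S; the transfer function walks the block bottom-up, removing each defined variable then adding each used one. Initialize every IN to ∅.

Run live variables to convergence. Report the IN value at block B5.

Per-block solution:
  B0: | IN={a, b, c, d, f} | OUT={a, b, c, e, f}
  B1: | IN={e} | OUT={c, e}
  B2: | IN={c, e} | OUT={a, b, c, f}
  B3: | IN={a, b, c, f} | OUT={a, b, c, f}
  B4: | IN={a, b, f} | OUT={a, b, c, f}
  B5: | IN={a, b, c, f} | OUT={a, b, c, f}
  B6: | IN={a, b, c} | OUT={}

Merge at B5: OUT[B5] = IN[B3] ⊔ IN[B6] = {a, b, c, f}
Applying B5's transfer function to that OUT value gives IN[B5] (row B5 above).

Answer: {a, b, c, f}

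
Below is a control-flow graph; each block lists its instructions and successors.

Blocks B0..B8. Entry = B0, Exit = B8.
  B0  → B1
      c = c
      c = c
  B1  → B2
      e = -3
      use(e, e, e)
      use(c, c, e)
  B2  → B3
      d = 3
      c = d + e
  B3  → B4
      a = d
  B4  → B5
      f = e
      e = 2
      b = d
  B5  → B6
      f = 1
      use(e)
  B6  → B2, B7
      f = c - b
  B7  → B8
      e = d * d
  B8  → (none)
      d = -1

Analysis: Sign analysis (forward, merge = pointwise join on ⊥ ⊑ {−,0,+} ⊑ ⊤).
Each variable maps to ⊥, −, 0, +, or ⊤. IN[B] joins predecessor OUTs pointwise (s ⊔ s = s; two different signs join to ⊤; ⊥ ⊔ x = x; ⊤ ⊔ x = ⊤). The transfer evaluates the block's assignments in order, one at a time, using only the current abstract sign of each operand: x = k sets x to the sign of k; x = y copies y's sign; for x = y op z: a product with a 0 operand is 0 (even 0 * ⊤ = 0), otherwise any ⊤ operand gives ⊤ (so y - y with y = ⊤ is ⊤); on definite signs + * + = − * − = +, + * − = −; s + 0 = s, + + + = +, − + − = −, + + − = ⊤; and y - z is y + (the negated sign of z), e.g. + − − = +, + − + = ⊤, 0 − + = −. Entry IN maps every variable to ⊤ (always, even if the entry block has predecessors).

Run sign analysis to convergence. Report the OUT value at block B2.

Per-block solution:
  B0:  IN=(all ⊤)  OUT=(all ⊤)
  B1:  IN=(all ⊤)  OUT={e:-; rest ⊤}
  B2:  IN=(all ⊤)  OUT={d:+; rest ⊤}
  B3:  IN={d:+; rest ⊤}  OUT={a:+, d:+; rest ⊤}
  B4:  IN={a:+, d:+; rest ⊤}  OUT={a:+, b:+, d:+, e:+; rest ⊤}
  B5:  IN={a:+, b:+, d:+, e:+; rest ⊤}  OUT={a:+, b:+, d:+, e:+, f:+; rest ⊤}
  B6:  IN={a:+, b:+, d:+, e:+, f:+; rest ⊤}  OUT={a:+, b:+, d:+, e:+; rest ⊤}
  B7:  IN={a:+, b:+, d:+, e:+; rest ⊤}  OUT={a:+, b:+, d:+, e:+; rest ⊤}
  B8:  IN={a:+, b:+, d:+, e:+; rest ⊤}  OUT={a:+, b:+, d:-, e:+; rest ⊤}

Merge at B2: IN[B2] = OUT[B1] ⊔ OUT[B6] = {a: ⊤, b: ⊤, c: ⊤, d: ⊤, e: ⊤, f: ⊤}
Applying B2's transfer function to that IN value gives OUT[B2] (row B2 above).

Answer: {a: ⊤, b: ⊤, c: ⊤, d: +, e: ⊤, f: ⊤}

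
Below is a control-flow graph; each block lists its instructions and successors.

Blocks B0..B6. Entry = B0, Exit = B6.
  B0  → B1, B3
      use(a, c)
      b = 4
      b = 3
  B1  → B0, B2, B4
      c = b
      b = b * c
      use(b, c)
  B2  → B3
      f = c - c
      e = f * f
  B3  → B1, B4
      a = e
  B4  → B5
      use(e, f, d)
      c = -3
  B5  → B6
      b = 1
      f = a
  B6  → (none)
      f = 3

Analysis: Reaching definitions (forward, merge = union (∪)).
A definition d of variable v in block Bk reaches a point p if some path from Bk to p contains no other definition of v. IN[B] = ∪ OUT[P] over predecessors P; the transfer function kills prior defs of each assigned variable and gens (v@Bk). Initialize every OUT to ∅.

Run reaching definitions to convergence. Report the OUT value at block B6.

Fixpoint table:
  B0:   IN={a@B3, b@B1, c@B1, e@B2, f@B2}   OUT={a@B3, b@B0, c@B1, e@B2, f@B2}
  B1:   IN={a@B3, b@B0, b@B1, c@B1, e@B2, f@B2}   OUT={a@B3, b@B1, c@B1, e@B2, f@B2}
  B2:   IN={a@B3, b@B1, c@B1, e@B2, f@B2}   OUT={a@B3, b@B1, c@B1, e@B2, f@B2}
  B3:   IN={a@B3, b@B0, b@B1, c@B1, e@B2, f@B2}   OUT={a@B3, b@B0, b@B1, c@B1, e@B2, f@B2}
  B4:   IN={a@B3, b@B0, b@B1, c@B1, e@B2, f@B2}   OUT={a@B3, b@B0, b@B1, c@B4, e@B2, f@B2}
  B5:   IN={a@B3, b@B0, b@B1, c@B4, e@B2, f@B2}   OUT={a@B3, b@B5, c@B4, e@B2, f@B5}
  B6:   IN={a@B3, b@B5, c@B4, e@B2, f@B5}   OUT={a@B3, b@B5, c@B4, e@B2, f@B6}

Merge at B6: IN[B6] = OUT[B5] = {a@B3, b@B5, c@B4, e@B2, f@B5}
Applying B6's transfer function to that IN value gives OUT[B6] (row B6 above).

Answer: {a@B3, b@B5, c@B4, e@B2, f@B6}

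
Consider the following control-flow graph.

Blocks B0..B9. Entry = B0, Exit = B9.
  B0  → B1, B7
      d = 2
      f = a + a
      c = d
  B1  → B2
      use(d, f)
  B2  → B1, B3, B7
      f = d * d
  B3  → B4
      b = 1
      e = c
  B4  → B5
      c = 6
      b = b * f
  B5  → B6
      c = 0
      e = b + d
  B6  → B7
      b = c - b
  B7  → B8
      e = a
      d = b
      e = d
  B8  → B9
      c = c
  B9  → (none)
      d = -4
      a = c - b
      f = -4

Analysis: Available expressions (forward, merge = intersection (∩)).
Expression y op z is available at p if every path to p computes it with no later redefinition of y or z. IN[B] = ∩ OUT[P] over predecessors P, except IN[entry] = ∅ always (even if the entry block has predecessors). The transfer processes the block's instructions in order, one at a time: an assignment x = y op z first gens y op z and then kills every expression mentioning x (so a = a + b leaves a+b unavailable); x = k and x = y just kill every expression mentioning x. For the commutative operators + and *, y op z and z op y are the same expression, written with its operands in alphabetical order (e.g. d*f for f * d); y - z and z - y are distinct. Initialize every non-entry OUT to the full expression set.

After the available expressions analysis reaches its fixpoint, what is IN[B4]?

Answer: {a+a, d*d}

Trace:
Converged values:
  B0:  IN={}  OUT={a+a}
  B1:  IN={a+a}  OUT={a+a}
  B2:  IN={a+a}  OUT={a+a, d*d}
  B3:  IN={a+a, d*d}  OUT={a+a, d*d}
  B4:  IN={a+a, d*d}  OUT={a+a, d*d}
  B5:  IN={a+a, d*d}  OUT={a+a, b+d, d*d}
  B6:  IN={a+a, b+d, d*d}  OUT={a+a, d*d}
  B7:  IN={a+a}  OUT={a+a}
  B8:  IN={a+a}  OUT={a+a}
  B9:  IN={a+a}  OUT={c-b}

Merge at B4: IN[B4] = OUT[B3] = {a+a, d*d}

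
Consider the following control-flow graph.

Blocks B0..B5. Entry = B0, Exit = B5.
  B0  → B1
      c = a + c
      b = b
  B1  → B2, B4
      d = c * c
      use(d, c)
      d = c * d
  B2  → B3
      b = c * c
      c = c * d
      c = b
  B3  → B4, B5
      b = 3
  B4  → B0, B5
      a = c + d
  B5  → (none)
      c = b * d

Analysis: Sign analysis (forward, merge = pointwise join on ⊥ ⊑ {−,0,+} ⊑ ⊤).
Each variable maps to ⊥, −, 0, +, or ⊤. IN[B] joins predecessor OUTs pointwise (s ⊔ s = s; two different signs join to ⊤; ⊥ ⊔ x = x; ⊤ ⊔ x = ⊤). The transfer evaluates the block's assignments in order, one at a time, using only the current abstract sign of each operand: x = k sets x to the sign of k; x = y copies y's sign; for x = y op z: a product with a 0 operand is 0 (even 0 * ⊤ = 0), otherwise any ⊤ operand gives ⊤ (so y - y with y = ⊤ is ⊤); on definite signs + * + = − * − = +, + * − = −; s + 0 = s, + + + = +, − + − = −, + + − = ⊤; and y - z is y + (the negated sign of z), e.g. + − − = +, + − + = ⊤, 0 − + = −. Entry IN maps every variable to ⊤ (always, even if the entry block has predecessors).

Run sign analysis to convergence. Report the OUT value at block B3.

Converged values:
  B0:  IN=(all ⊤)  OUT=(all ⊤)
  B1:  IN=(all ⊤)  OUT=(all ⊤)
  B2:  IN=(all ⊤)  OUT=(all ⊤)
  B3:  IN=(all ⊤)  OUT={b:+; rest ⊤}
  B4:  IN=(all ⊤)  OUT=(all ⊤)
  B5:  IN=(all ⊤)  OUT=(all ⊤)

Merge at B3: IN[B3] = OUT[B2] = {a: ⊤, b: ⊤, c: ⊤, d: ⊤, e: ⊤, f: ⊤}
Applying B3's transfer function to that IN value gives OUT[B3] (row B3 above).

Answer: {a: ⊤, b: +, c: ⊤, d: ⊤, e: ⊤, f: ⊤}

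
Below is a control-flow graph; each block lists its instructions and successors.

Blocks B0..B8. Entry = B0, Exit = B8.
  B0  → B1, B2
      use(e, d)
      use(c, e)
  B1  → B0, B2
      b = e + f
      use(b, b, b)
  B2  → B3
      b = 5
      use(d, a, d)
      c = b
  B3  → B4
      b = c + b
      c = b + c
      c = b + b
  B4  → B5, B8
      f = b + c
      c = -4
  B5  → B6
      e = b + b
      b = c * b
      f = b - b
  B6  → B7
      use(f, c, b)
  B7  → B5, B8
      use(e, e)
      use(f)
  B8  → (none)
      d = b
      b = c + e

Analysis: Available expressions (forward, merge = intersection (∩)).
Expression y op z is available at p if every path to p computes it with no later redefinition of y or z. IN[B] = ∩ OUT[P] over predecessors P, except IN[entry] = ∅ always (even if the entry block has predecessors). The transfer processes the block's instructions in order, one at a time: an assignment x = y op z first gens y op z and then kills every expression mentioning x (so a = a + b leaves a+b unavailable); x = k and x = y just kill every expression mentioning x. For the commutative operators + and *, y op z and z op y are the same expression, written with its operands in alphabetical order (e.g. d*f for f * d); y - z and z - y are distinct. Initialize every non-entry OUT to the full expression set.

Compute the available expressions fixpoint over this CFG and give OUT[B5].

Answer: {b-b}

Working:
Per-block solution:
  B0:   IN={}   OUT={}
  B1:   IN={}   OUT={e+f}
  B2:   IN={}   OUT={}
  B3:   IN={}   OUT={b+b}
  B4:   IN={b+b}   OUT={b+b}
  B5:   IN={}   OUT={b-b}
  B6:   IN={b-b}   OUT={b-b}
  B7:   IN={b-b}   OUT={b-b}
  B8:   IN={}   OUT={c+e}

Merge at B5: IN[B5] = OUT[B4] ∩ OUT[B7] = {}
Applying B5's transfer function to that IN value gives OUT[B5] (row B5 above).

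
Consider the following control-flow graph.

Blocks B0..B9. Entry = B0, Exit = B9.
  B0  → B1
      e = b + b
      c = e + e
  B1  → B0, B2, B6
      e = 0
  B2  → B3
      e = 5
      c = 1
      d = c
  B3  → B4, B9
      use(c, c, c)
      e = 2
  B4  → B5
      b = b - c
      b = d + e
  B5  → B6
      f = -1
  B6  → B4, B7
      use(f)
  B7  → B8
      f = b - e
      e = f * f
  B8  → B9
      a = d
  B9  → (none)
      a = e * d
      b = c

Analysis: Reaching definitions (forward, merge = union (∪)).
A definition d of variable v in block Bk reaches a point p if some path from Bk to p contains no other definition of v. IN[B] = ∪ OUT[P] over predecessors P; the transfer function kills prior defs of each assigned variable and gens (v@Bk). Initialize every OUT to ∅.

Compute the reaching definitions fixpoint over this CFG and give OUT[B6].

Per-block solution:
  B0:  IN={c@B0, e@B1}  OUT={c@B0, e@B0}
  B1:  IN={c@B0, e@B0}  OUT={c@B0, e@B1}
  B2:  IN={c@B0, e@B1}  OUT={c@B2, d@B2, e@B2}
  B3:  IN={c@B2, d@B2, e@B2}  OUT={c@B2, d@B2, e@B3}
  B4:  IN={b@B4, c@B0, c@B2, d@B2, e@B1, e@B3, f@B5}  OUT={b@B4, c@B0, c@B2, d@B2, e@B1, e@B3, f@B5}
  B5:  IN={b@B4, c@B0, c@B2, d@B2, e@B1, e@B3, f@B5}  OUT={b@B4, c@B0, c@B2, d@B2, e@B1, e@B3, f@B5}
  B6:  IN={b@B4, c@B0, c@B2, d@B2, e@B1, e@B3, f@B5}  OUT={b@B4, c@B0, c@B2, d@B2, e@B1, e@B3, f@B5}
  B7:  IN={b@B4, c@B0, c@B2, d@B2, e@B1, e@B3, f@B5}  OUT={b@B4, c@B0, c@B2, d@B2, e@B7, f@B7}
  B8:  IN={b@B4, c@B0, c@B2, d@B2, e@B7, f@B7}  OUT={a@B8, b@B4, c@B0, c@B2, d@B2, e@B7, f@B7}
  B9:  IN={a@B8, b@B4, c@B0, c@B2, d@B2, e@B3, e@B7, f@B7}  OUT={a@B9, b@B9, c@B0, c@B2, d@B2, e@B3, e@B7, f@B7}

Merge at B6: IN[B6] = OUT[B1] ⊔ OUT[B5] = {b@B4, c@B0, c@B2, d@B2, e@B1, e@B3, f@B5}
Applying B6's transfer function to that IN value gives OUT[B6] (row B6 above).

Answer: {b@B4, c@B0, c@B2, d@B2, e@B1, e@B3, f@B5}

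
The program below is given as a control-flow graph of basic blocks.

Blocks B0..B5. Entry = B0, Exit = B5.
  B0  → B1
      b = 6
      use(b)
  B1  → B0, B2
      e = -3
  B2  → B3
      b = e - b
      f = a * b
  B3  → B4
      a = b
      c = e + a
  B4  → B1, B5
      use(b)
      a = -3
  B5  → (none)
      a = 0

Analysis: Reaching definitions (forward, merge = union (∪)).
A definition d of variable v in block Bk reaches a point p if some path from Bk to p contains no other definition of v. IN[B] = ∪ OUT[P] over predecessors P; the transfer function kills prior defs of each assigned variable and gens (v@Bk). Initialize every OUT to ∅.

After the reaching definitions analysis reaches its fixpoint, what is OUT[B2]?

Answer: {a@B4, b@B2, c@B3, e@B1, f@B2}

Derivation:
Fixpoint table:
  B0: | IN={a@B4, b@B0, b@B2, c@B3, e@B1, f@B2} | OUT={a@B4, b@B0, c@B3, e@B1, f@B2}
  B1: | IN={a@B4, b@B0, b@B2, c@B3, e@B1, f@B2} | OUT={a@B4, b@B0, b@B2, c@B3, e@B1, f@B2}
  B2: | IN={a@B4, b@B0, b@B2, c@B3, e@B1, f@B2} | OUT={a@B4, b@B2, c@B3, e@B1, f@B2}
  B3: | IN={a@B4, b@B2, c@B3, e@B1, f@B2} | OUT={a@B3, b@B2, c@B3, e@B1, f@B2}
  B4: | IN={a@B3, b@B2, c@B3, e@B1, f@B2} | OUT={a@B4, b@B2, c@B3, e@B1, f@B2}
  B5: | IN={a@B4, b@B2, c@B3, e@B1, f@B2} | OUT={a@B5, b@B2, c@B3, e@B1, f@B2}

Merge at B2: IN[B2] = OUT[B1] = {a@B4, b@B0, b@B2, c@B3, e@B1, f@B2}
Applying B2's transfer function to that IN value gives OUT[B2] (row B2 above).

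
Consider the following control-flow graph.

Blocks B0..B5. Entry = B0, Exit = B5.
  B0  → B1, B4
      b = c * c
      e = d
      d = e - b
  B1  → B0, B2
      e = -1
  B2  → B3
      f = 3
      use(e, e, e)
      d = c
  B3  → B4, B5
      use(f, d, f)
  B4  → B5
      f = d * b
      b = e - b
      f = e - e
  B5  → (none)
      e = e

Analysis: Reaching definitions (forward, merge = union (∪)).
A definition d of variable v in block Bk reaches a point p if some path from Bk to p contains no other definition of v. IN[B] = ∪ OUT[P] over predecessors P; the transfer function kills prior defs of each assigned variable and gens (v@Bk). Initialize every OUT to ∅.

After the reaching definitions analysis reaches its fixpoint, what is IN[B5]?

Answer: {b@B0, b@B4, d@B0, d@B2, e@B0, e@B1, f@B2, f@B4}

Working:
Converged values:
  B0:  IN={b@B0, d@B0, e@B1}  OUT={b@B0, d@B0, e@B0}
  B1:  IN={b@B0, d@B0, e@B0}  OUT={b@B0, d@B0, e@B1}
  B2:  IN={b@B0, d@B0, e@B1}  OUT={b@B0, d@B2, e@B1, f@B2}
  B3:  IN={b@B0, d@B2, e@B1, f@B2}  OUT={b@B0, d@B2, e@B1, f@B2}
  B4:  IN={b@B0, d@B0, d@B2, e@B0, e@B1, f@B2}  OUT={b@B4, d@B0, d@B2, e@B0, e@B1, f@B4}
  B5:  IN={b@B0, b@B4, d@B0, d@B2, e@B0, e@B1, f@B2, f@B4}  OUT={b@B0, b@B4, d@B0, d@B2, e@B5, f@B2, f@B4}

Merge at B5: IN[B5] = OUT[B3] ⊔ OUT[B4] = {b@B0, b@B4, d@B0, d@B2, e@B0, e@B1, f@B2, f@B4}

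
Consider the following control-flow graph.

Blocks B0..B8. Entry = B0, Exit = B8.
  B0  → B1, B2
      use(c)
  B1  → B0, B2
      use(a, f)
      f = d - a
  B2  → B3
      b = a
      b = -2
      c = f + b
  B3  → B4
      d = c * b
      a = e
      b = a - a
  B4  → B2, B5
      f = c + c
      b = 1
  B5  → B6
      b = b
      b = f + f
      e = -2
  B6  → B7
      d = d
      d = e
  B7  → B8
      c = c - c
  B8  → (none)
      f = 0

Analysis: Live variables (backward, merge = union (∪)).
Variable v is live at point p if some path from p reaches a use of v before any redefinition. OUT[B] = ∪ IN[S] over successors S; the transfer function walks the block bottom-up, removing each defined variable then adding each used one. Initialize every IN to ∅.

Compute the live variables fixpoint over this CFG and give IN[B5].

Answer: {b, c, d, f}

Trace:
Fixpoint table:
  B0:  IN={a, c, d, e, f}  OUT={a, c, d, e, f}
  B1:  IN={a, c, d, e, f}  OUT={a, c, d, e, f}
  B2:  IN={a, e, f}  OUT={b, c, e}
  B3:  IN={b, c, e}  OUT={a, c, d, e}
  B4:  IN={a, c, d, e}  OUT={a, b, c, d, e, f}
  B5:  IN={b, c, d, f}  OUT={c, d, e}
  B6:  IN={c, d, e}  OUT={c}
  B7:  IN={c}  OUT={}
  B8:  IN={}  OUT={}

Merge at B5: OUT[B5] = IN[B6] = {c, d, e}
Applying B5's transfer function to that OUT value gives IN[B5] (row B5 above).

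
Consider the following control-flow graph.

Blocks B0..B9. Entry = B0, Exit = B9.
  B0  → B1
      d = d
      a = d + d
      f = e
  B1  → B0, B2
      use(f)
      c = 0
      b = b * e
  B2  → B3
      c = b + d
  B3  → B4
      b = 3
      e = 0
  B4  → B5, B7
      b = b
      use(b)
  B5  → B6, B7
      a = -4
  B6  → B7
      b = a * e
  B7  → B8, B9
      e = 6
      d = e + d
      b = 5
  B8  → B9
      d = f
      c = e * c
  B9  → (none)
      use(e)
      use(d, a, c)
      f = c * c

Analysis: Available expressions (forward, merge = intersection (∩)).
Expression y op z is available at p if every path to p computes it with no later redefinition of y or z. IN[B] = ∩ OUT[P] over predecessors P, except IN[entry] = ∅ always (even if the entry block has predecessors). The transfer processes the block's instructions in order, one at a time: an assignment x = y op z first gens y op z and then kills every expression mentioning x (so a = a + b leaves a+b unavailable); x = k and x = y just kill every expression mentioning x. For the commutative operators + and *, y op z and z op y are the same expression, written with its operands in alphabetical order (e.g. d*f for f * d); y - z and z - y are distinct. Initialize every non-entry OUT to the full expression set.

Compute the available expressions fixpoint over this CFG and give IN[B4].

Answer: {d+d}

Trace:
Per-block solution:
  B0: | IN={} | OUT={d+d}
  B1: | IN={d+d} | OUT={d+d}
  B2: | IN={d+d} | OUT={b+d, d+d}
  B3: | IN={b+d, d+d} | OUT={d+d}
  B4: | IN={d+d} | OUT={d+d}
  B5: | IN={d+d} | OUT={d+d}
  B6: | IN={d+d} | OUT={a*e, d+d}
  B7: | IN={d+d} | OUT={}
  B8: | IN={} | OUT={}
  B9: | IN={} | OUT={c*c}

Merge at B4: IN[B4] = OUT[B3] = {d+d}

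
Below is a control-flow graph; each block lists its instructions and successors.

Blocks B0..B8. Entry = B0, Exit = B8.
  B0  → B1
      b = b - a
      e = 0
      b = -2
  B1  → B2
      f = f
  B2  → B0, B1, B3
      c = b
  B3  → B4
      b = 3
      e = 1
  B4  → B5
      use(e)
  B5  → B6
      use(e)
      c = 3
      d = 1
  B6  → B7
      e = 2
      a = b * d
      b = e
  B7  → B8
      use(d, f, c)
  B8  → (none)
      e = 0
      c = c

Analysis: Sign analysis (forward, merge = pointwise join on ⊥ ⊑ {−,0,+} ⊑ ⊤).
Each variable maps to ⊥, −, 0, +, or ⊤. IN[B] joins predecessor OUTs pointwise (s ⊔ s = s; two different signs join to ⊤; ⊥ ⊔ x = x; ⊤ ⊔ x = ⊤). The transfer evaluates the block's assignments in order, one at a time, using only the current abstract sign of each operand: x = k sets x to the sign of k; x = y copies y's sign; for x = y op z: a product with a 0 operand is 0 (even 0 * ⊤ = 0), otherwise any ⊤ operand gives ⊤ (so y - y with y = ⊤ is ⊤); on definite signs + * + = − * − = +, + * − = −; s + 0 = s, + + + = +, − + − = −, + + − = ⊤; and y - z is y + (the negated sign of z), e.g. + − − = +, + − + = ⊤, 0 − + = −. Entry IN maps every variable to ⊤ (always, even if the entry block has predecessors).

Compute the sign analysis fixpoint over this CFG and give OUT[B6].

Fixpoint table:
  B0:   IN=(all ⊤)   OUT={b:-, e:0; rest ⊤}
  B1:   IN={b:-, e:0; rest ⊤}   OUT={b:-, e:0; rest ⊤}
  B2:   IN={b:-, e:0; rest ⊤}   OUT={b:-, c:-, e:0; rest ⊤}
  B3:   IN={b:-, c:-, e:0; rest ⊤}   OUT={b:+, c:-, e:+; rest ⊤}
  B4:   IN={b:+, c:-, e:+; rest ⊤}   OUT={b:+, c:-, e:+; rest ⊤}
  B5:   IN={b:+, c:-, e:+; rest ⊤}   OUT={b:+, c:+, d:+, e:+; rest ⊤}
  B6:   IN={b:+, c:+, d:+, e:+; rest ⊤}   OUT={a:+, b:+, c:+, d:+, e:+; rest ⊤}
  B7:   IN={a:+, b:+, c:+, d:+, e:+; rest ⊤}   OUT={a:+, b:+, c:+, d:+, e:+; rest ⊤}
  B8:   IN={a:+, b:+, c:+, d:+, e:+; rest ⊤}   OUT={a:+, b:+, c:+, d:+, e:0; rest ⊤}

Merge at B6: IN[B6] = OUT[B5] = {a: ⊤, b: +, c: +, d: +, e: +, f: ⊤}
Applying B6's transfer function to that IN value gives OUT[B6] (row B6 above).

Answer: {a: +, b: +, c: +, d: +, e: +, f: ⊤}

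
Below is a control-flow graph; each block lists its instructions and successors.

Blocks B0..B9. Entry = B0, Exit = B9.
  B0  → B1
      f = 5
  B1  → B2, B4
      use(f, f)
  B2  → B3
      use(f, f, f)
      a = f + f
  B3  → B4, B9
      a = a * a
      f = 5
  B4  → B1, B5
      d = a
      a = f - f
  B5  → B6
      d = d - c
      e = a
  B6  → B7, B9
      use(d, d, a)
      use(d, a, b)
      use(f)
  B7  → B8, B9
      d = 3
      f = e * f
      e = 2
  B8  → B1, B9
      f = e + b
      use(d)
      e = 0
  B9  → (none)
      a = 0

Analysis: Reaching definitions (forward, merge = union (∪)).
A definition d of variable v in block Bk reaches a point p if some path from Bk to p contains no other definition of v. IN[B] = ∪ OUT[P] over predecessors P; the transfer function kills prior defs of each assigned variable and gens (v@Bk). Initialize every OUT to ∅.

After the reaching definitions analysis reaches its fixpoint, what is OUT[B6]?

Per-block solution:
  B0:  IN={}  OUT={f@B0}
  B1:  IN={a@B4, d@B4, d@B7, e@B8, f@B0, f@B3, f@B8}  OUT={a@B4, d@B4, d@B7, e@B8, f@B0, f@B3, f@B8}
  B2:  IN={a@B4, d@B4, d@B7, e@B8, f@B0, f@B3, f@B8}  OUT={a@B2, d@B4, d@B7, e@B8, f@B0, f@B3, f@B8}
  B3:  IN={a@B2, d@B4, d@B7, e@B8, f@B0, f@B3, f@B8}  OUT={a@B3, d@B4, d@B7, e@B8, f@B3}
  B4:  IN={a@B3, a@B4, d@B4, d@B7, e@B8, f@B0, f@B3, f@B8}  OUT={a@B4, d@B4, e@B8, f@B0, f@B3, f@B8}
  B5:  IN={a@B4, d@B4, e@B8, f@B0, f@B3, f@B8}  OUT={a@B4, d@B5, e@B5, f@B0, f@B3, f@B8}
  B6:  IN={a@B4, d@B5, e@B5, f@B0, f@B3, f@B8}  OUT={a@B4, d@B5, e@B5, f@B0, f@B3, f@B8}
  B7:  IN={a@B4, d@B5, e@B5, f@B0, f@B3, f@B8}  OUT={a@B4, d@B7, e@B7, f@B7}
  B8:  IN={a@B4, d@B7, e@B7, f@B7}  OUT={a@B4, d@B7, e@B8, f@B8}
  B9:  IN={a@B3, a@B4, d@B4, d@B5, d@B7, e@B5, e@B7, e@B8, f@B0, f@B3, f@B7, f@B8}  OUT={a@B9, d@B4, d@B5, d@B7, e@B5, e@B7, e@B8, f@B0, f@B3, f@B7, f@B8}

Merge at B6: IN[B6] = OUT[B5] = {a@B4, d@B5, e@B5, f@B0, f@B3, f@B8}
Applying B6's transfer function to that IN value gives OUT[B6] (row B6 above).

Answer: {a@B4, d@B5, e@B5, f@B0, f@B3, f@B8}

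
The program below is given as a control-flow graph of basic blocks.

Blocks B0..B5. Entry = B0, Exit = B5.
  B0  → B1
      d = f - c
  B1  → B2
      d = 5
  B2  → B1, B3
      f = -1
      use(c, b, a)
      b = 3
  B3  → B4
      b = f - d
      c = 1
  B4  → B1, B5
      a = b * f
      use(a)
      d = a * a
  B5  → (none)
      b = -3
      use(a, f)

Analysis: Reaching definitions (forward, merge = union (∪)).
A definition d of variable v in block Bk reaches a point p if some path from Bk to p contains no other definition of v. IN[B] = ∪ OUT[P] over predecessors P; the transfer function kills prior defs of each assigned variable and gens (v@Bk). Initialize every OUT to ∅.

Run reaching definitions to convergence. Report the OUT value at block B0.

Answer: {d@B0}

Trace:
Per-block solution:
  B0: | IN={} | OUT={d@B0}
  B1: | IN={a@B4, b@B2, b@B3, c@B3, d@B0, d@B1, d@B4, f@B2} | OUT={a@B4, b@B2, b@B3, c@B3, d@B1, f@B2}
  B2: | IN={a@B4, b@B2, b@B3, c@B3, d@B1, f@B2} | OUT={a@B4, b@B2, c@B3, d@B1, f@B2}
  B3: | IN={a@B4, b@B2, c@B3, d@B1, f@B2} | OUT={a@B4, b@B3, c@B3, d@B1, f@B2}
  B4: | IN={a@B4, b@B3, c@B3, d@B1, f@B2} | OUT={a@B4, b@B3, c@B3, d@B4, f@B2}
  B5: | IN={a@B4, b@B3, c@B3, d@B4, f@B2} | OUT={a@B4, b@B5, c@B3, d@B4, f@B2}

B0 is the boundary node: IN[B0] = {}
Applying B0's transfer function to that IN value gives OUT[B0] (row B0 above).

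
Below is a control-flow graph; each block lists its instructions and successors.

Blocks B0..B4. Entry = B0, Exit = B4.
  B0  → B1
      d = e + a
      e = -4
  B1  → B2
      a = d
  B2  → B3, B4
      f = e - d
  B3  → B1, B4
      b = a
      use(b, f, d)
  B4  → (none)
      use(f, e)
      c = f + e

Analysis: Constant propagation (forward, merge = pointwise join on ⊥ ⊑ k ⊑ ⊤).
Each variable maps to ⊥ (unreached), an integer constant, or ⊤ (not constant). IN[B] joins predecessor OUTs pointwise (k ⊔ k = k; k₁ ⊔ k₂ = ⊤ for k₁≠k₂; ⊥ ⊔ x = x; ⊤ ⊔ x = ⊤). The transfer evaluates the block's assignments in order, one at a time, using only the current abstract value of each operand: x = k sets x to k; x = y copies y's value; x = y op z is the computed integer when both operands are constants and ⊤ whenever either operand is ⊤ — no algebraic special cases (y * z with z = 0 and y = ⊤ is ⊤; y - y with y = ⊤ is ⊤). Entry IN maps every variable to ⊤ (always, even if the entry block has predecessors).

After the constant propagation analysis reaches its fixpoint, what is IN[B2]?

Per-block solution:
  B0: | IN=(all ⊤) | OUT={e:-4; rest ⊤}
  B1: | IN={e:-4; rest ⊤} | OUT={e:-4; rest ⊤}
  B2: | IN={e:-4; rest ⊤} | OUT={e:-4; rest ⊤}
  B3: | IN={e:-4; rest ⊤} | OUT={e:-4; rest ⊤}
  B4: | IN={e:-4; rest ⊤} | OUT={e:-4; rest ⊤}

Merge at B2: IN[B2] = OUT[B1] = {a: ⊤, b: ⊤, c: ⊤, d: ⊤, e: -4, f: ⊤}

Answer: {a: ⊤, b: ⊤, c: ⊤, d: ⊤, e: -4, f: ⊤}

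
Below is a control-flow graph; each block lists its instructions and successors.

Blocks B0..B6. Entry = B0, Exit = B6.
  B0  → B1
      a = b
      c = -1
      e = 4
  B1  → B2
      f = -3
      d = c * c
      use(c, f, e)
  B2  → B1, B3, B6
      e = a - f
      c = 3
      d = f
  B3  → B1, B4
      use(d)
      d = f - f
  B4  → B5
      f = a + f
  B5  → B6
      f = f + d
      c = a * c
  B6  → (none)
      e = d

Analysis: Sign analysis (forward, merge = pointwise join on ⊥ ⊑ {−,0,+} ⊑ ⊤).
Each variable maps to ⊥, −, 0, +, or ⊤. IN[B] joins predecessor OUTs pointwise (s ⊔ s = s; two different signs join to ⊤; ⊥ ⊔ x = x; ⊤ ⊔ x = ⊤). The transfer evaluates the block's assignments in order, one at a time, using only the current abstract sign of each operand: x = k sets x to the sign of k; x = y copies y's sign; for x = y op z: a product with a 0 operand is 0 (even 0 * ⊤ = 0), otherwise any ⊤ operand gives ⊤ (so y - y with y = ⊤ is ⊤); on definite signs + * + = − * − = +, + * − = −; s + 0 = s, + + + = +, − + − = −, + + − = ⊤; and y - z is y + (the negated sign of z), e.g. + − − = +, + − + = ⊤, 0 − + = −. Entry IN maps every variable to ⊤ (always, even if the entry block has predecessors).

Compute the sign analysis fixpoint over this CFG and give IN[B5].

Answer: {a: ⊤, b: ⊤, c: +, d: ⊤, e: ⊤, f: ⊤}

Working:
Converged values:
  B0:   IN=(all ⊤)   OUT={c:-, e:+; rest ⊤}
  B1:   IN=(all ⊤)   OUT={f:-; rest ⊤}
  B2:   IN={f:-; rest ⊤}   OUT={c:+, d:-, f:-; rest ⊤}
  B3:   IN={c:+, d:-, f:-; rest ⊤}   OUT={c:+, f:-; rest ⊤}
  B4:   IN={c:+, f:-; rest ⊤}   OUT={c:+; rest ⊤}
  B5:   IN={c:+; rest ⊤}   OUT=(all ⊤)
  B6:   IN=(all ⊤)   OUT=(all ⊤)

Merge at B5: IN[B5] = OUT[B4] = {a: ⊤, b: ⊤, c: +, d: ⊤, e: ⊤, f: ⊤}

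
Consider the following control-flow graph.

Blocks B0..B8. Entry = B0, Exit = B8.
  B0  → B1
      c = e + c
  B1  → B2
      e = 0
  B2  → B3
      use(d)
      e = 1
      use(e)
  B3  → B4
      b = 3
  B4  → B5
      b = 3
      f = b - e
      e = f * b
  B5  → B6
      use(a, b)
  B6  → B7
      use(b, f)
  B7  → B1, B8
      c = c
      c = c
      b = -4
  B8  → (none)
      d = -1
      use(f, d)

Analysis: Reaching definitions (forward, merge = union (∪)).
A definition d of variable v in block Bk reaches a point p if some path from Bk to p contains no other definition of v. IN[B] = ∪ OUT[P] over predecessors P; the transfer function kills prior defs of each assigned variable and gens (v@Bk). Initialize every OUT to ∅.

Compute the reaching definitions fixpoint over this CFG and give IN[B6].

Answer: {b@B4, c@B0, c@B7, e@B4, f@B4}

Working:
Fixpoint table:
  B0: | IN={} | OUT={c@B0}
  B1: | IN={b@B7, c@B0, c@B7, e@B4, f@B4} | OUT={b@B7, c@B0, c@B7, e@B1, f@B4}
  B2: | IN={b@B7, c@B0, c@B7, e@B1, f@B4} | OUT={b@B7, c@B0, c@B7, e@B2, f@B4}
  B3: | IN={b@B7, c@B0, c@B7, e@B2, f@B4} | OUT={b@B3, c@B0, c@B7, e@B2, f@B4}
  B4: | IN={b@B3, c@B0, c@B7, e@B2, f@B4} | OUT={b@B4, c@B0, c@B7, e@B4, f@B4}
  B5: | IN={b@B4, c@B0, c@B7, e@B4, f@B4} | OUT={b@B4, c@B0, c@B7, e@B4, f@B4}
  B6: | IN={b@B4, c@B0, c@B7, e@B4, f@B4} | OUT={b@B4, c@B0, c@B7, e@B4, f@B4}
  B7: | IN={b@B4, c@B0, c@B7, e@B4, f@B4} | OUT={b@B7, c@B7, e@B4, f@B4}
  B8: | IN={b@B7, c@B7, e@B4, f@B4} | OUT={b@B7, c@B7, d@B8, e@B4, f@B4}

Merge at B6: IN[B6] = OUT[B5] = {b@B4, c@B0, c@B7, e@B4, f@B4}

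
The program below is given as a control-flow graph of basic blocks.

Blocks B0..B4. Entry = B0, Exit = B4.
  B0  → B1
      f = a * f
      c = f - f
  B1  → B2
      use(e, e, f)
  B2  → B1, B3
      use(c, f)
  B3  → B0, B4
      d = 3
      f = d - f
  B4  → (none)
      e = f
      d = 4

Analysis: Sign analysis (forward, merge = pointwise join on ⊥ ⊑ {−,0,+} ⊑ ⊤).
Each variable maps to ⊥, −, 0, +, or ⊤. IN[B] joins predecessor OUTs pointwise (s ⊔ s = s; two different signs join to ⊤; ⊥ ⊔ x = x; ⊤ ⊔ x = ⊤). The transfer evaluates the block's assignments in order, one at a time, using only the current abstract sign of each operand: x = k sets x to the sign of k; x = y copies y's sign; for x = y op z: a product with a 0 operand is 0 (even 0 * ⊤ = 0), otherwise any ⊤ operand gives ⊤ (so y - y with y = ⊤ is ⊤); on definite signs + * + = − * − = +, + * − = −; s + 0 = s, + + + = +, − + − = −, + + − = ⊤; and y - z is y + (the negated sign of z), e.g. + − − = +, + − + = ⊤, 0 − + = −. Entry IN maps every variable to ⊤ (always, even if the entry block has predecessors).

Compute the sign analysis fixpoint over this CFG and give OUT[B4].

Answer: {a: ⊤, b: ⊤, c: ⊤, d: +, e: ⊤, f: ⊤}

Trace:
Converged values:
  B0: | IN=(all ⊤) | OUT=(all ⊤)
  B1: | IN=(all ⊤) | OUT=(all ⊤)
  B2: | IN=(all ⊤) | OUT=(all ⊤)
  B3: | IN=(all ⊤) | OUT={d:+; rest ⊤}
  B4: | IN={d:+; rest ⊤} | OUT={d:+; rest ⊤}

Merge at B4: IN[B4] = OUT[B3] = {a: ⊤, b: ⊤, c: ⊤, d: +, e: ⊤, f: ⊤}
Applying B4's transfer function to that IN value gives OUT[B4] (row B4 above).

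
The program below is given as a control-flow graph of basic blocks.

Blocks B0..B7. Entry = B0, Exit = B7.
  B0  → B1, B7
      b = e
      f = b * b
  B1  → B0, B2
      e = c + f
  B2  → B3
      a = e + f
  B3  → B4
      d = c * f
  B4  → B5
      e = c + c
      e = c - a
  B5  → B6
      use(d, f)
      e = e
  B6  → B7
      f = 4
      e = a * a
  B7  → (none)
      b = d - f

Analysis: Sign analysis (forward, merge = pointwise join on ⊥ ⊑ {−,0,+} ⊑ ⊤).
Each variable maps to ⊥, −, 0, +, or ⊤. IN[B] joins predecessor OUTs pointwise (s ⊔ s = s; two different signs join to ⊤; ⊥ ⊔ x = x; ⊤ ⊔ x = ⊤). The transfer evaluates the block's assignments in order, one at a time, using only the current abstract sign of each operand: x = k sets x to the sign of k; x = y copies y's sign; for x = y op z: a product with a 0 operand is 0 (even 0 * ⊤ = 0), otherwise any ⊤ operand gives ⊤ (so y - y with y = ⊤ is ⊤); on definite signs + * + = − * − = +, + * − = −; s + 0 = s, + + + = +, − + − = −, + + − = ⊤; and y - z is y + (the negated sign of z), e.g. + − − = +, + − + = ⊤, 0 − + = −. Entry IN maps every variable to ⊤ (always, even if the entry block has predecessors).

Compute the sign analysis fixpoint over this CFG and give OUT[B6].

Answer: {a: ⊤, b: ⊤, c: ⊤, d: ⊤, e: ⊤, f: +}

Derivation:
Fixpoint table:
  B0:   IN=(all ⊤)   OUT=(all ⊤)
  B1:   IN=(all ⊤)   OUT=(all ⊤)
  B2:   IN=(all ⊤)   OUT=(all ⊤)
  B3:   IN=(all ⊤)   OUT=(all ⊤)
  B4:   IN=(all ⊤)   OUT=(all ⊤)
  B5:   IN=(all ⊤)   OUT=(all ⊤)
  B6:   IN=(all ⊤)   OUT={f:+; rest ⊤}
  B7:   IN=(all ⊤)   OUT=(all ⊤)

Merge at B6: IN[B6] = OUT[B5] = {a: ⊤, b: ⊤, c: ⊤, d: ⊤, e: ⊤, f: ⊤}
Applying B6's transfer function to that IN value gives OUT[B6] (row B6 above).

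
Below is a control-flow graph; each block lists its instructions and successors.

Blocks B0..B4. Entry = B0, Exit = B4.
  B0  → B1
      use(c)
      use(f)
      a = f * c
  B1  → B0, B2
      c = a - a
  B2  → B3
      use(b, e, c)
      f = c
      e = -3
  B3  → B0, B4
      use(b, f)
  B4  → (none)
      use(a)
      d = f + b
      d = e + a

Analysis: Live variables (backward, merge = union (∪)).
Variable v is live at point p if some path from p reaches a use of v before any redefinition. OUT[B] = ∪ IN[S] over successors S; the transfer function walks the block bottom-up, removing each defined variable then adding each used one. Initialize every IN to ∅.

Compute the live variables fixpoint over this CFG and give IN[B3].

Fixpoint table:
  B0:  IN={b, c, e, f}  OUT={a, b, e, f}
  B1:  IN={a, b, e, f}  OUT={a, b, c, e, f}
  B2:  IN={a, b, c, e}  OUT={a, b, c, e, f}
  B3:  IN={a, b, c, e, f}  OUT={a, b, c, e, f}
  B4:  IN={a, b, e, f}  OUT={}

Merge at B3: OUT[B3] = IN[B0] ⊔ IN[B4] = {a, b, c, e, f}
Applying B3's transfer function to that OUT value gives IN[B3] (row B3 above).

Answer: {a, b, c, e, f}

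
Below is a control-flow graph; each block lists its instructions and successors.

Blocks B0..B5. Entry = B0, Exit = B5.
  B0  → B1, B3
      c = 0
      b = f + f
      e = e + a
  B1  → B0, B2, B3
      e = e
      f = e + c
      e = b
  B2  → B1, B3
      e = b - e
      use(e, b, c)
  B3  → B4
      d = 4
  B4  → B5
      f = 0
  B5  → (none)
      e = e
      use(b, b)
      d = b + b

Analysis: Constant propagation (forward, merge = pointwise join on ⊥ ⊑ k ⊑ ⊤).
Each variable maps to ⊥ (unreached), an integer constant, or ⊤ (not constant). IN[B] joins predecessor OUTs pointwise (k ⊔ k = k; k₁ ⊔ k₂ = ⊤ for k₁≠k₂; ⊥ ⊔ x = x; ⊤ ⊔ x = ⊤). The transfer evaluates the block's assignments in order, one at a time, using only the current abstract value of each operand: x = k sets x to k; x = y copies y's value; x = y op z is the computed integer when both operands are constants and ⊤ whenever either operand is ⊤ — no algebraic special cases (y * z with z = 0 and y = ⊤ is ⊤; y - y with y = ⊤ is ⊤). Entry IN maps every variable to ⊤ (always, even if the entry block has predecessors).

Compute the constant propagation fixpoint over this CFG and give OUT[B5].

Answer: {a: ⊤, b: ⊤, c: 0, d: ⊤, e: ⊤, f: 0}

Derivation:
Fixpoint table:
  B0:   IN=(all ⊤)   OUT={c:0; rest ⊤}
  B1:   IN={c:0; rest ⊤}   OUT={c:0; rest ⊤}
  B2:   IN={c:0; rest ⊤}   OUT={c:0; rest ⊤}
  B3:   IN={c:0; rest ⊤}   OUT={c:0, d:4; rest ⊤}
  B4:   IN={c:0, d:4; rest ⊤}   OUT={c:0, d:4, f:0; rest ⊤}
  B5:   IN={c:0, d:4, f:0; rest ⊤}   OUT={c:0, f:0; rest ⊤}

Merge at B5: IN[B5] = OUT[B4] = {a: ⊤, b: ⊤, c: 0, d: 4, e: ⊤, f: 0}
Applying B5's transfer function to that IN value gives OUT[B5] (row B5 above).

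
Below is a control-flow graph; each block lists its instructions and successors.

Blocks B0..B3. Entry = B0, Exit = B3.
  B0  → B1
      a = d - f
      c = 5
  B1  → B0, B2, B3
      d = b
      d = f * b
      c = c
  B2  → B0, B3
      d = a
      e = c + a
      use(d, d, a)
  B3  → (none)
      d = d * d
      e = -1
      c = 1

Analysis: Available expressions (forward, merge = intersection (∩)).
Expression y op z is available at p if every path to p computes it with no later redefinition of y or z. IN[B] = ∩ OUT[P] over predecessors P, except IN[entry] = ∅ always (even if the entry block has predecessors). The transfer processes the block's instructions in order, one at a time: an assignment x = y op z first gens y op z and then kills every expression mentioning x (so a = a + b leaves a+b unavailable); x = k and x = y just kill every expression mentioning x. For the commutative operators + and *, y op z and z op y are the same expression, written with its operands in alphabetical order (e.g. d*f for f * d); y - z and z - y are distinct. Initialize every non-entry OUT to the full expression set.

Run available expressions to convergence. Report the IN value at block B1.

Answer: {d-f}

Trace:
Converged values:
  B0:   IN={}   OUT={d-f}
  B1:   IN={d-f}   OUT={b*f}
  B2:   IN={b*f}   OUT={a+c, b*f}
  B3:   IN={b*f}   OUT={b*f}

Merge at B1: IN[B1] = OUT[B0] = {d-f}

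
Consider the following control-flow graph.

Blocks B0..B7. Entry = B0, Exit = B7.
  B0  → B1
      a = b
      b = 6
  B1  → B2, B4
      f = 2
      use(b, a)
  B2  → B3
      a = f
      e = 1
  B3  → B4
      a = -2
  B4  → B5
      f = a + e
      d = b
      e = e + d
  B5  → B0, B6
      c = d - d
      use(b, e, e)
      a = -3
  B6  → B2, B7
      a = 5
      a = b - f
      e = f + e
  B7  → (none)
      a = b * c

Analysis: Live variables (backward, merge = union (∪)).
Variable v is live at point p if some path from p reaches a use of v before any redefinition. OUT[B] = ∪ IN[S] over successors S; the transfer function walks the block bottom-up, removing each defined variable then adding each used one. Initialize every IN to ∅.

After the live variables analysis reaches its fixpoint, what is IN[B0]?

Fixpoint table:
  B0:   IN={b, e}   OUT={a, b, e}
  B1:   IN={a, b, e}   OUT={a, b, e, f}
  B2:   IN={b, f}   OUT={b, e}
  B3:   IN={b, e}   OUT={a, b, e}
  B4:   IN={a, b, e}   OUT={b, d, e, f}
  B5:   IN={b, d, e, f}   OUT={b, c, e, f}
  B6:   IN={b, c, e, f}   OUT={b, c, f}
  B7:   IN={b, c}   OUT={}

Merge at B0: OUT[B0] = IN[B1] = {a, b, e}
Applying B0's transfer function to that OUT value gives IN[B0] (row B0 above).

Answer: {b, e}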